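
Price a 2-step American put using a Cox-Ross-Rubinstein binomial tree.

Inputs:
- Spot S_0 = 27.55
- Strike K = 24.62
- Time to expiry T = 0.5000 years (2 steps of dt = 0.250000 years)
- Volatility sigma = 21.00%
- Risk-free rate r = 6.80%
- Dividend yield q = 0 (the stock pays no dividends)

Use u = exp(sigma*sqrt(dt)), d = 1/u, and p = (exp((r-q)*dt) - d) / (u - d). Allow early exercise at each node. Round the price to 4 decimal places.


dt = T/N = 0.250000
u = exp(sigma*sqrt(dt)) = 1.110711; d = 1/u = 0.900325
p = (exp((r-q)*dt) - d) / (u - d) = 0.555269
Discount per step: exp(-r*dt) = 0.983144
Stock lattice S(k, i) with i counting down-moves:
  k=0: S(0,0) = 27.5500
  k=1: S(1,0) = 30.6001; S(1,1) = 24.8039
  k=2: S(2,0) = 33.9878; S(2,1) = 27.5500; S(2,2) = 22.3316
Terminal payoffs V(N, i) = max(K - S_T, 0):
  V(2,0) = 0.000000; V(2,1) = 0.000000; V(2,2) = 2.288404
Backward induction: V(k, i) = exp(-r*dt) * [p * V(k+1, i) + (1-p) * V(k+1, i+1)]; then take max(V_cont, immediate exercise) for American.
  V(1,0) = exp(-r*dt) * [p*0.000000 + (1-p)*0.000000] = 0.000000; exercise = 0.000000; V(1,0) = max -> 0.000000
  V(1,1) = exp(-r*dt) * [p*0.000000 + (1-p)*2.288404] = 1.000570; exercise = 0.000000; V(1,1) = max -> 1.000570
  V(0,0) = exp(-r*dt) * [p*0.000000 + (1-p)*1.000570] = 0.437484; exercise = 0.000000; V(0,0) = max -> 0.437484

Answer: Price = V(0,0) = 0.4375


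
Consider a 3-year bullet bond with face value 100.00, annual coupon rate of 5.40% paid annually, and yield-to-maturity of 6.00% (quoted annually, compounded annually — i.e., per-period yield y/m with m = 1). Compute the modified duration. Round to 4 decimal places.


Answer: Modified duration = 2.6864

Derivation:
Coupon per period c = face * coupon_rate / m = 5.400000
Periods per year m = 1; per-period yield y/m = 0.060000
Number of cashflows N = 3
Cashflows (t years, CF_t, discount factor 1/(1+y/m)^(m*t), PV):
  t = 1.0000: CF_t = 5.400000, DF = 0.943396, PV = 5.094340
  t = 2.0000: CF_t = 5.400000, DF = 0.889996, PV = 4.805981
  t = 3.0000: CF_t = 105.400000, DF = 0.839619, PV = 88.495872
Price P = sum_t PV_t = 98.396193
First compute Macaulay numerator sum_t t * PV_t:
  t * PV_t at t = 1.0000: 5.094340
  t * PV_t at t = 2.0000: 9.611962
  t * PV_t at t = 3.0000: 265.487617
Macaulay duration D = 280.193918 / 98.396193 = 2.847609
Modified duration = D / (1 + y/m) = 2.847609 / (1 + 0.060000) = 2.686424


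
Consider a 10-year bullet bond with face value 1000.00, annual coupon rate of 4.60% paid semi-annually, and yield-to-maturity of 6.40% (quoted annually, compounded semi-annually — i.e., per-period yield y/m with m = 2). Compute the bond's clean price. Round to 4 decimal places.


Coupon per period c = face * coupon_rate / m = 23.000000
Periods per year m = 2; per-period yield y/m = 0.032000
Number of cashflows N = 20
Cashflows (t years, CF_t, discount factor 1/(1+y/m)^(m*t), PV):
  t = 0.5000: CF_t = 23.000000, DF = 0.968992, PV = 22.286822
  t = 1.0000: CF_t = 23.000000, DF = 0.938946, PV = 21.595757
  t = 1.5000: CF_t = 23.000000, DF = 0.909831, PV = 20.926122
  t = 2.0000: CF_t = 23.000000, DF = 0.881620, PV = 20.277250
  t = 2.5000: CF_t = 23.000000, DF = 0.854283, PV = 19.648498
  t = 3.0000: CF_t = 23.000000, DF = 0.827793, PV = 19.039242
  t = 3.5000: CF_t = 23.000000, DF = 0.802125, PV = 18.448878
  t = 4.0000: CF_t = 23.000000, DF = 0.777253, PV = 17.876820
  t = 4.5000: CF_t = 23.000000, DF = 0.753152, PV = 17.322500
  t = 5.0000: CF_t = 23.000000, DF = 0.729799, PV = 16.785368
  t = 5.5000: CF_t = 23.000000, DF = 0.707169, PV = 16.264891
  t = 6.0000: CF_t = 23.000000, DF = 0.685241, PV = 15.760554
  t = 6.5000: CF_t = 23.000000, DF = 0.663994, PV = 15.271854
  t = 7.0000: CF_t = 23.000000, DF = 0.643405, PV = 14.798308
  t = 7.5000: CF_t = 23.000000, DF = 0.623454, PV = 14.339446
  t = 8.0000: CF_t = 23.000000, DF = 0.604122, PV = 13.894812
  t = 8.5000: CF_t = 23.000000, DF = 0.585390, PV = 13.463965
  t = 9.0000: CF_t = 23.000000, DF = 0.567238, PV = 13.046478
  t = 9.5000: CF_t = 23.000000, DF = 0.549649, PV = 12.641936
  t = 10.0000: CF_t = 1023.000000, DF = 0.532606, PV = 544.855937
Price P = sum_t PV_t = 868.545437

Answer: Price = 868.5454


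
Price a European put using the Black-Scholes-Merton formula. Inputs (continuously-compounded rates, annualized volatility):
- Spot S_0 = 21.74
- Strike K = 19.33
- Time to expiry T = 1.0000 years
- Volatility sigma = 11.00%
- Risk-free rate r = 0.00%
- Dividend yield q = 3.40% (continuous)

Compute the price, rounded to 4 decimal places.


Answer: Price = 0.2860

Derivation:
d1 = (ln(S/K) + (r - q + 0.5*sigma^2) * T) / (sigma * sqrt(T)) = 0.81405080
d2 = d1 - sigma * sqrt(T) = 0.70405080
exp(-rT) = 1.00000000; exp(-qT) = 0.96657150
P = K * exp(-rT) * N(-d2) - S_0 * exp(-qT) * N(-d1)
N(-d1) = 0.20780792; N(-d2) = 0.24070057
P = 19.3300 * 1.00000000 * 0.24070057 - 21.7400 * 0.96657150 * 0.20780792 = 0.2860


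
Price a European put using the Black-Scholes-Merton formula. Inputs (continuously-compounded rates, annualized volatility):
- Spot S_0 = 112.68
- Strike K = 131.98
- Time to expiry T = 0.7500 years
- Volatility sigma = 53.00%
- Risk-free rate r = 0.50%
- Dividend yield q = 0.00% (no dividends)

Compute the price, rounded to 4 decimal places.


d1 = (ln(S/K) + (r - q + 0.5*sigma^2) * T) / (sigma * sqrt(T)) = -0.10677920
d2 = d1 - sigma * sqrt(T) = -0.56577266
exp(-rT) = 0.99625702; exp(-qT) = 1.00000000
P = K * exp(-rT) * N(-d2) - S_0 * exp(-qT) * N(-d1)
N(-d1) = 0.54251792; N(-d2) = 0.71422583
P = 131.9800 * 0.99625702 * 0.71422583 - 112.6800 * 1.00000000 * 0.54251792 = 32.7798

Answer: Price = 32.7798


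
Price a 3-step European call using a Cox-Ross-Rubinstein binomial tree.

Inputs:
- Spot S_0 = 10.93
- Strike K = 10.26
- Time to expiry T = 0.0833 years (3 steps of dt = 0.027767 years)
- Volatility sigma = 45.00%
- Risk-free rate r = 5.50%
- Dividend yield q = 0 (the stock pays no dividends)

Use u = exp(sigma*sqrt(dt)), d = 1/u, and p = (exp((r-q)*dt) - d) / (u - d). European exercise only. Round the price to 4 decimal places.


dt = T/N = 0.027767
u = exp(sigma*sqrt(dt)) = 1.077868; d = 1/u = 0.927757
p = (exp((r-q)*dt) - d) / (u - d) = 0.491444
Discount per step: exp(-r*dt) = 0.998474
Stock lattice S(k, i) with i counting down-moves:
  k=0: S(0,0) = 10.9300
  k=1: S(1,0) = 11.7811; S(1,1) = 10.1404
  k=2: S(2,0) = 12.6985; S(2,1) = 10.9300; S(2,2) = 9.4078
  k=3: S(3,0) = 13.6873; S(3,1) = 11.7811; S(3,2) = 10.1404; S(3,3) = 8.7282
Terminal payoffs V(N, i) = max(S_T - K, 0):
  V(3,0) = 3.427271; V(3,1) = 1.521097; V(3,2) = 0.000000; V(3,3) = 0.000000
Backward induction: V(k, i) = exp(-r*dt) * [p * V(k+1, i) + (1-p) * V(k+1, i+1)].
  V(2,0) = exp(-r*dt) * [p*3.427271 + (1-p)*1.521097] = 2.454124
  V(2,1) = exp(-r*dt) * [p*1.521097 + (1-p)*0.000000] = 0.746393
  V(2,2) = exp(-r*dt) * [p*0.000000 + (1-p)*0.000000] = 0.000000
  V(1,0) = exp(-r*dt) * [p*2.454124 + (1-p)*0.746393] = 1.583227
  V(1,1) = exp(-r*dt) * [p*0.746393 + (1-p)*0.000000] = 0.366251
  V(0,0) = exp(-r*dt) * [p*1.583227 + (1-p)*0.366251] = 0.962855

Answer: Price = V(0,0) = 0.9629


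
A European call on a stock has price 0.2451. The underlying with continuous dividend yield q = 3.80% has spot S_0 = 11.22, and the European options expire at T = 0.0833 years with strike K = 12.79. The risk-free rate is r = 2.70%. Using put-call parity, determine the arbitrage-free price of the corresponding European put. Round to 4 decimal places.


Put-call parity: C - P = S_0 * exp(-qT) - K * exp(-rT).
S_0 * exp(-qT) = 11.2200 * 0.99683960 = 11.18454036
K * exp(-rT) = 12.7900 * 0.99775343 = 12.76126634
P = C - S*exp(-qT) + K*exp(-rT)
P = 0.2451 - 11.18454036 + 12.76126634 = 1.8218

Answer: Put price = 1.8218


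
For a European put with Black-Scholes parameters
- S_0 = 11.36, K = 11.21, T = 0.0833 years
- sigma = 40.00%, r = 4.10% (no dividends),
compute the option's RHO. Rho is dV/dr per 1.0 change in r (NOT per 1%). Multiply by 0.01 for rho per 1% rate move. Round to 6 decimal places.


d1 = 0.2024434139; d2 = 0.0869964564
phi(d1) = 0.3908504781; exp(-qT) = 1.0000000000; exp(-rT) = 0.9965905255
N(-d2) = 0.4653371644
Rho = -K*T*exp(-rT)*N(-d2) = -11.2100 * 0.0833 * 0.9965905255 * 0.4653371644 = -0.433047

Answer: Rho = -0.433047


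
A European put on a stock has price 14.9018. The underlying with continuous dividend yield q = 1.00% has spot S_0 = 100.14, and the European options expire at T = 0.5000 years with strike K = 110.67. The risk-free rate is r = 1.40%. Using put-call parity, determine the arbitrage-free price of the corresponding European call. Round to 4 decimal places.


Answer: Call price = 4.6443

Derivation:
Put-call parity: C - P = S_0 * exp(-qT) - K * exp(-rT).
S_0 * exp(-qT) = 100.1400 * 0.99501248 = 99.64054967
K * exp(-rT) = 110.6700 * 0.99302444 = 109.89801510
C = P + S*exp(-qT) - K*exp(-rT)
C = 14.9018 + 99.64054967 - 109.89801510 = 4.6443


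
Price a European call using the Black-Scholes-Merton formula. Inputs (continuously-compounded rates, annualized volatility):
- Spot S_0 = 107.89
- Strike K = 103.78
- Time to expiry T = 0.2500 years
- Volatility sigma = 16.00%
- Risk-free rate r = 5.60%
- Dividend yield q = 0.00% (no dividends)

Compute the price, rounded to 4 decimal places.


Answer: Price = 6.8357

Derivation:
d1 = (ln(S/K) + (r - q + 0.5*sigma^2) * T) / (sigma * sqrt(T)) = 0.70048645
d2 = d1 - sigma * sqrt(T) = 0.62048645
exp(-rT) = 0.98609754; exp(-qT) = 1.00000000
C = S_0 * exp(-qT) * N(d1) - K * exp(-rT) * N(d2)
N(d1) = 0.75818822; N(d2) = 0.73253121
C = 107.8900 * 1.00000000 * 0.75818822 - 103.7800 * 0.98609754 * 0.73253121 = 6.8357


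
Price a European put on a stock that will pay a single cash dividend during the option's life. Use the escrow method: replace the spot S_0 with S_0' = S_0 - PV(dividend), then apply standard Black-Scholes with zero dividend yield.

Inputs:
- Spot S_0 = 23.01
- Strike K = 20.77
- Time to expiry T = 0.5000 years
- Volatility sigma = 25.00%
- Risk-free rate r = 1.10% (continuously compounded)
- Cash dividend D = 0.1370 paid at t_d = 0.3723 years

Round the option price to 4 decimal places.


Answer: Price = 0.6715

Derivation:
PV(D) = D * exp(-r * t_d) = 0.1370 * 0.99591307 = 0.13644009
S_0' = S_0 - PV(D) = 23.0100 - 0.13644009 = 22.87355991
d1 = (ln(S_0'/K) + (r + sigma^2/2)*T) / (sigma*sqrt(T)) = 0.66522918
d2 = d1 - sigma*sqrt(T) = 0.48845249
exp(-rT) = 0.99451510
N(-d1) = 0.25295196; N(-d2) = 0.31261469
P = K * exp(-rT) * N(-d2) - S_0' * N(-d1) = 20.7700 * 0.99451510 * 0.31261469 - 22.87355991 * 0.25295196 = 0.6715


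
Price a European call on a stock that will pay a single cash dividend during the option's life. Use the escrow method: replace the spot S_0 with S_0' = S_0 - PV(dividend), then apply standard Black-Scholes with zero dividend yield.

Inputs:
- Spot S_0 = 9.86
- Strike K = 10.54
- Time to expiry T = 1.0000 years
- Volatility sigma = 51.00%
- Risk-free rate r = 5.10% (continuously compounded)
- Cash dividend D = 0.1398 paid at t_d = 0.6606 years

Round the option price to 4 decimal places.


Answer: Price = 1.8444

Derivation:
PV(D) = D * exp(-r * t_d) = 0.1398 * 0.96687061 = 0.13516851
S_0' = S_0 - PV(D) = 9.8600 - 0.13516851 = 9.72483149
d1 = (ln(S_0'/K) + (r + sigma^2/2)*T) / (sigma*sqrt(T)) = 0.19716670
d2 = d1 - sigma*sqrt(T) = -0.31283330
exp(-rT) = 0.95027867
N(d1) = 0.57815146; N(d2) = 0.37720366
C = S_0' * N(d1) - K * exp(-rT) * N(d2) = 9.72483149 * 0.57815146 - 10.5400 * 0.95027867 * 0.37720366 = 1.8444


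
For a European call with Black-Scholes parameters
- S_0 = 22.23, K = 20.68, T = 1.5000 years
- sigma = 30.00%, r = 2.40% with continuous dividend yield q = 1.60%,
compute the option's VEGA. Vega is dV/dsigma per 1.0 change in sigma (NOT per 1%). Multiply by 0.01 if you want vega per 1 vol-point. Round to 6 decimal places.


d1 = 0.4130810748; d2 = 0.0456576133
phi(d1) = 0.3663168827; exp(-qT) = 0.9762857098; exp(-rT) = 0.9646402935
Vega = S * exp(-qT) * phi(d1) * sqrt(T) = 22.2300 * 0.9762857098 * 0.3663168827 * 1.2247448714 = 9.736861

Answer: Vega = 9.736861


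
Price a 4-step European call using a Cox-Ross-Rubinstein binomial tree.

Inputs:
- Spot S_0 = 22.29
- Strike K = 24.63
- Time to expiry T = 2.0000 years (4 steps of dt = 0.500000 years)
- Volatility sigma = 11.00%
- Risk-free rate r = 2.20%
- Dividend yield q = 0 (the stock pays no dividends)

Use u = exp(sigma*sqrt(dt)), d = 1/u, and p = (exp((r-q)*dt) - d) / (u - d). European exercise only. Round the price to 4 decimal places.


Answer: Price = V(0,0) = 0.9200

Derivation:
dt = T/N = 0.500000
u = exp(sigma*sqrt(dt)) = 1.080887; d = 1/u = 0.925166
p = (exp((r-q)*dt) - d) / (u - d) = 0.551594
Discount per step: exp(-r*dt) = 0.989060
Stock lattice S(k, i) with i counting down-moves:
  k=0: S(0,0) = 22.2900
  k=1: S(1,0) = 24.0930; S(1,1) = 20.6220
  k=2: S(2,0) = 26.0418; S(2,1) = 22.2900; S(2,2) = 19.0787
  k=3: S(3,0) = 28.1482; S(3,1) = 24.0930; S(3,2) = 20.6220; S(3,3) = 17.6510
  k=4: S(4,0) = 30.4250; S(4,1) = 26.0418; S(4,2) = 22.2900; S(4,3) = 19.0787; S(4,4) = 16.3301
Terminal payoffs V(N, i) = max(S_T - K, 0):
  V(4,0) = 5.795015; V(4,1) = 1.411766; V(4,2) = 0.000000; V(4,3) = 0.000000; V(4,4) = 0.000000
Backward induction: V(k, i) = exp(-r*dt) * [p * V(k+1, i) + (1-p) * V(k+1, i+1)].
  V(3,0) = exp(-r*dt) * [p*5.795015 + (1-p)*1.411766] = 3.787645
  V(3,1) = exp(-r*dt) * [p*1.411766 + (1-p)*0.000000] = 0.770202
  V(3,2) = exp(-r*dt) * [p*0.000000 + (1-p)*0.000000] = 0.000000
  V(3,3) = exp(-r*dt) * [p*0.000000 + (1-p)*0.000000] = 0.000000
  V(2,0) = exp(-r*dt) * [p*3.787645 + (1-p)*0.770202] = 2.407971
  V(2,1) = exp(-r*dt) * [p*0.770202 + (1-p)*0.000000] = 0.420191
  V(2,2) = exp(-r*dt) * [p*0.000000 + (1-p)*0.000000] = 0.000000
  V(1,0) = exp(-r*dt) * [p*2.407971 + (1-p)*0.420191] = 1.500046
  V(1,1) = exp(-r*dt) * [p*0.420191 + (1-p)*0.000000] = 0.229239
  V(0,0) = exp(-r*dt) * [p*1.500046 + (1-p)*0.229239] = 0.920032


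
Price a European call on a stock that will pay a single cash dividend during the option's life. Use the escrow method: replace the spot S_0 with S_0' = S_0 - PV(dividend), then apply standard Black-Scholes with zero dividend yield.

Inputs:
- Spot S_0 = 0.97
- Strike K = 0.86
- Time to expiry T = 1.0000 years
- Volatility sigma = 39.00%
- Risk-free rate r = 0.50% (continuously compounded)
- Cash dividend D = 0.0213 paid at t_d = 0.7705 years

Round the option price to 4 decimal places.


Answer: Price = 0.1908

Derivation:
PV(D) = D * exp(-r * t_d) = 0.0213 * 0.99615491 = 0.02121810
S_0' = S_0 - PV(D) = 0.9700 - 0.02121810 = 0.94878190
d1 = (ln(S_0'/K) + (r + sigma^2/2)*T) / (sigma*sqrt(T)) = 0.45973478
d2 = d1 - sigma*sqrt(T) = 0.06973478
exp(-rT) = 0.99501248
N(d1) = 0.67714670; N(d2) = 0.52779762
C = S_0' * N(d1) - K * exp(-rT) * N(d2) = 0.94878190 * 0.67714670 - 0.8600 * 0.99501248 * 0.52779762 = 0.1908


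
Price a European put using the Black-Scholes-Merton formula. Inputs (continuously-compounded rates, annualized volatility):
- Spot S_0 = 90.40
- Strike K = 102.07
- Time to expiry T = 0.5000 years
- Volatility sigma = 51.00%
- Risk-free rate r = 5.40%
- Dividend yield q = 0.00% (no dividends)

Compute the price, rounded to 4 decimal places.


Answer: Price = 18.5087

Derivation:
d1 = (ln(S/K) + (r - q + 0.5*sigma^2) * T) / (sigma * sqrt(T)) = -0.08149637
d2 = d1 - sigma * sqrt(T) = -0.44212083
exp(-rT) = 0.97336124; exp(-qT) = 1.00000000
P = K * exp(-rT) * N(-d2) - S_0 * exp(-qT) * N(-d1)
N(-d1) = 0.53247639; N(-d2) = 0.67079911
P = 102.0700 * 0.97336124 * 0.67079911 - 90.4000 * 1.00000000 * 0.53247639 = 18.5087


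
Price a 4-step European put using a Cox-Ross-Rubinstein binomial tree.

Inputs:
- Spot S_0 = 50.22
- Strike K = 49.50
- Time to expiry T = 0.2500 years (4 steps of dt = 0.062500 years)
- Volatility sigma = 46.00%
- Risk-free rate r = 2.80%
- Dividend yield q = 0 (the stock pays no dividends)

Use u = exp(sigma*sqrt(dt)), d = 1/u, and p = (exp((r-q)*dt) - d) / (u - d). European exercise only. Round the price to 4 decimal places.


dt = T/N = 0.062500
u = exp(sigma*sqrt(dt)) = 1.121873; d = 1/u = 0.891366
p = (exp((r-q)*dt) - d) / (u - d) = 0.478880
Discount per step: exp(-r*dt) = 0.998252
Stock lattice S(k, i) with i counting down-moves:
  k=0: S(0,0) = 50.2200
  k=1: S(1,0) = 56.3405; S(1,1) = 44.7644
  k=2: S(2,0) = 63.2069; S(2,1) = 50.2200; S(2,2) = 39.9015
  k=3: S(3,0) = 70.9101; S(3,1) = 56.3405; S(3,2) = 44.7644; S(3,3) = 35.5668
  k=4: S(4,0) = 79.5522; S(4,1) = 63.2069; S(4,2) = 50.2200; S(4,3) = 39.9015; S(4,4) = 31.7031
Terminal payoffs V(N, i) = max(K - S_T, 0):
  V(4,0) = 0.000000; V(4,1) = 0.000000; V(4,2) = 0.000000; V(4,3) = 9.598522; V(4,4) = 17.796935
Backward induction: V(k, i) = exp(-r*dt) * [p * V(k+1, i) + (1-p) * V(k+1, i+1)].
  V(3,0) = exp(-r*dt) * [p*0.000000 + (1-p)*0.000000] = 0.000000
  V(3,1) = exp(-r*dt) * [p*0.000000 + (1-p)*0.000000] = 0.000000
  V(3,2) = exp(-r*dt) * [p*0.000000 + (1-p)*9.598522] = 4.993234
  V(3,3) = exp(-r*dt) * [p*9.598522 + (1-p)*17.796935] = 13.846625
  V(2,0) = exp(-r*dt) * [p*0.000000 + (1-p)*0.000000] = 0.000000
  V(2,1) = exp(-r*dt) * [p*0.000000 + (1-p)*4.993234] = 2.597523
  V(2,2) = exp(-r*dt) * [p*4.993234 + (1-p)*13.846625] = 9.590113
  V(1,0) = exp(-r*dt) * [p*0.000000 + (1-p)*2.597523] = 1.351254
  V(1,1) = exp(-r*dt) * [p*2.597523 + (1-p)*9.590113] = 6.230587
  V(0,0) = exp(-r*dt) * [p*1.351254 + (1-p)*6.230587] = 3.887162

Answer: Price = V(0,0) = 3.8872


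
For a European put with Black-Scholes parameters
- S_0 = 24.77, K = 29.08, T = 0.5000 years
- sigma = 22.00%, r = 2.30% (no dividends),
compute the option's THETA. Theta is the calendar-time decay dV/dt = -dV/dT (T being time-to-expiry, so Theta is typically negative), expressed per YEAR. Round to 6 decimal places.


Answer: Theta = -0.482384

Derivation:
d1 = -0.8794956164; d2 = -1.0350591083
phi(d1) = 0.2709841890; exp(-qT) = 1.0000000000; exp(-rT) = 0.9885658722
Theta = -S*exp(-qT)*phi(d1)*sigma/(2*sqrt(T)) + r*K*exp(-rT)*N(-d2) - q*S*exp(-qT)*N(-d1)
N(-d1) = 0.8104336956; N(-d2) = 0.8496793461; sqrt(T) = 0.7071067812
Term 1 = -24.7700 * 1.0000000000 * 0.2709841890 * 0.2200 / (2 * 0.7071067812) = -1.0441854602
Term 2 = 0.0230 * 29.0800 * 0.9885658722 * 0.8496793461 = 0.5618015243
Term 3 = 0 (no dividend yield, q = 0)
Theta = -1.0441854602 + (0.5618015243) + (0.0000000000) = -0.482384


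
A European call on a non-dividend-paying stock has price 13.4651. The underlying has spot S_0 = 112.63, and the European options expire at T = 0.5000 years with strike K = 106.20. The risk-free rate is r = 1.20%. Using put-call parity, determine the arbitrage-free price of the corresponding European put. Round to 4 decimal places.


Put-call parity: C - P = S_0 * exp(-qT) - K * exp(-rT).
S_0 * exp(-qT) = 112.6300 * 1.00000000 = 112.63000000
K * exp(-rT) = 106.2000 * 0.99401796 = 105.56470778
P = C - S*exp(-qT) + K*exp(-rT)
P = 13.4651 - 112.63000000 + 105.56470778 = 6.3998

Answer: Put price = 6.3998


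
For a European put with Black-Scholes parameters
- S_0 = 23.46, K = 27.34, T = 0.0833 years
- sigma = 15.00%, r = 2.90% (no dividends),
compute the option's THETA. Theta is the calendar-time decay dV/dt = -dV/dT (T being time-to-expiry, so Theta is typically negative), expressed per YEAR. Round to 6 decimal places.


Answer: Theta = 0.784604

Derivation:
d1 = -3.4578919194; d2 = -3.5011845285
phi(d1) = 0.0010103618; exp(-qT) = 1.0000000000; exp(-rT) = 0.9975872155
Theta = -S*exp(-qT)*phi(d1)*sigma/(2*sqrt(T)) + r*K*exp(-rT)*N(-d2) - q*S*exp(-qT)*N(-d1)
N(-d1) = 0.9997277901; N(-d2) = 0.9997684025; sqrt(T) = 0.2886173938
Term 1 = -23.4600 * 1.0000000000 * 0.0010103618 * 0.1500 / (2 * 0.2886173938) = -0.0061594749
Term 2 = 0.0290 * 27.3400 * 0.9975872155 * 0.9997684025 = 0.7907638183
Term 3 = 0 (no dividend yield, q = 0)
Theta = -0.0061594749 + (0.7907638183) + (0.0000000000) = 0.784604


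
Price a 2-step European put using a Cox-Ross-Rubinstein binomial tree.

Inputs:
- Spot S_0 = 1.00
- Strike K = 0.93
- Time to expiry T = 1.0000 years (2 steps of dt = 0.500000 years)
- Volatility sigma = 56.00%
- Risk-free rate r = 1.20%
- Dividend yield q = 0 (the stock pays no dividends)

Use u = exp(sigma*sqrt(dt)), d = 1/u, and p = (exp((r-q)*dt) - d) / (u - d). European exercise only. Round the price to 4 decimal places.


dt = T/N = 0.500000
u = exp(sigma*sqrt(dt)) = 1.485839; d = 1/u = 0.673020
p = (exp((r-q)*dt) - d) / (u - d) = 0.409683
Discount per step: exp(-r*dt) = 0.994018
Stock lattice S(k, i) with i counting down-moves:
  k=0: S(0,0) = 1.0000
  k=1: S(1,0) = 1.4858; S(1,1) = 0.6730
  k=2: S(2,0) = 2.2077; S(2,1) = 1.0000; S(2,2) = 0.4530
Terminal payoffs V(N, i) = max(K - S_T, 0):
  V(2,0) = 0.000000; V(2,1) = 0.000000; V(2,2) = 0.477044
Backward induction: V(k, i) = exp(-r*dt) * [p * V(k+1, i) + (1-p) * V(k+1, i+1)].
  V(1,0) = exp(-r*dt) * [p*0.000000 + (1-p)*0.000000] = 0.000000
  V(1,1) = exp(-r*dt) * [p*0.000000 + (1-p)*0.477044] = 0.279923
  V(0,0) = exp(-r*dt) * [p*0.000000 + (1-p)*0.279923] = 0.164255

Answer: Price = V(0,0) = 0.1643


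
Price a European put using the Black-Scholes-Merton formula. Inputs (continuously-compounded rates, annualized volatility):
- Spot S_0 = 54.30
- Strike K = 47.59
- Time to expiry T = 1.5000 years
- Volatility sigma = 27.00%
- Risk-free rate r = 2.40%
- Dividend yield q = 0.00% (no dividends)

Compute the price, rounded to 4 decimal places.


Answer: Price = 3.2039

Derivation:
d1 = (ln(S/K) + (r - q + 0.5*sigma^2) * T) / (sigma * sqrt(T)) = 0.67308522
d2 = d1 - sigma * sqrt(T) = 0.34240411
exp(-rT) = 0.96464029; exp(-qT) = 1.00000000
P = K * exp(-rT) * N(-d2) - S_0 * exp(-qT) * N(-d1)
N(-d1) = 0.25044654; N(-d2) = 0.36602340
P = 47.5900 * 0.96464029 * 0.36602340 - 54.3000 * 1.00000000 * 0.25044654 = 3.2039


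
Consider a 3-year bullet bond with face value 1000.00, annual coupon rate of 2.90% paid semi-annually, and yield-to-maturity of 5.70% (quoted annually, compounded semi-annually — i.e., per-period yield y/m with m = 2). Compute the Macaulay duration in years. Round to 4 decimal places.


Coupon per period c = face * coupon_rate / m = 14.500000
Periods per year m = 2; per-period yield y/m = 0.028500
Number of cashflows N = 6
Cashflows (t years, CF_t, discount factor 1/(1+y/m)^(m*t), PV):
  t = 0.5000: CF_t = 14.500000, DF = 0.972290, PV = 14.098201
  t = 1.0000: CF_t = 14.500000, DF = 0.945347, PV = 13.707536
  t = 1.5000: CF_t = 14.500000, DF = 0.919152, PV = 13.327697
  t = 2.0000: CF_t = 14.500000, DF = 0.893682, PV = 12.958383
  t = 2.5000: CF_t = 14.500000, DF = 0.868917, PV = 12.599303
  t = 3.0000: CF_t = 1014.500000, DF = 0.844840, PV = 857.089698
Price P = sum_t PV_t = 923.780819
Macaulay numerator sum_t t * PV_t:
  t * PV_t at t = 0.5000: 7.049101
  t * PV_t at t = 1.0000: 13.707536
  t * PV_t at t = 1.5000: 19.991546
  t * PV_t at t = 2.0000: 25.916766
  t * PV_t at t = 2.5000: 31.498258
  t * PV_t at t = 3.0000: 2571.269095
Macaulay duration D = (sum_t t * PV_t) / P = 2669.432302 / 923.780819 = 2.889681

Answer: Macaulay duration = 2.8897 years


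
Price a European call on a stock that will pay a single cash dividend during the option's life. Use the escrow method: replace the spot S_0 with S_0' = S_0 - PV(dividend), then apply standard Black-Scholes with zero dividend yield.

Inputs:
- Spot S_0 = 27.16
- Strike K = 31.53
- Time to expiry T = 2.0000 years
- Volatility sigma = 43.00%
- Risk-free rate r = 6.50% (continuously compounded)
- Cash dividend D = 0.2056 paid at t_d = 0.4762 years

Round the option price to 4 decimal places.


PV(D) = D * exp(-r * t_d) = 0.2056 * 0.96952114 = 0.19933355
S_0' = S_0 - PV(D) = 27.1600 - 0.19933355 = 26.96066645
d1 = (ln(S_0'/K) + (r + sigma^2/2)*T) / (sigma*sqrt(T)) = 0.26037897
d2 = d1 - sigma*sqrt(T) = -0.34773286
exp(-rT) = 0.87809543
N(d1) = 0.60271427; N(d2) = 0.36402041
C = S_0' * N(d1) - K * exp(-rT) * N(d2) = 26.96066645 * 0.60271427 - 31.5300 * 0.87809543 * 0.36402041 = 6.1712

Answer: Price = 6.1712


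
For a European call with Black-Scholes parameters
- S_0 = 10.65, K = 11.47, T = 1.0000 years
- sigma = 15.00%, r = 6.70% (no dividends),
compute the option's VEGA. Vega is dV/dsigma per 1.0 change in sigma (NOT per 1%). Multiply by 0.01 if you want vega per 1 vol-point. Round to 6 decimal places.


Answer: Vega = 4.247168

Derivation:
d1 = 0.0271664068; d2 = -0.1228335932
phi(d1) = 0.3987950951; exp(-qT) = 1.0000000000; exp(-rT) = 0.9351952013
Vega = S * exp(-qT) * phi(d1) * sqrt(T) = 10.6500 * 1.0000000000 * 0.3987950951 * 1.0000000000 = 4.247168


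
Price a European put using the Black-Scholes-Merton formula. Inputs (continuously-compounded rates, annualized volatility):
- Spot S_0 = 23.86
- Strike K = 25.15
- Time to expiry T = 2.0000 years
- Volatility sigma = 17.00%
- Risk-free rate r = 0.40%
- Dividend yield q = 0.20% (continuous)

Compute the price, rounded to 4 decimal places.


d1 = (ln(S/K) + (r - q + 0.5*sigma^2) * T) / (sigma * sqrt(T)) = -0.08216780
d2 = d1 - sigma * sqrt(T) = -0.32258411
exp(-rT) = 0.99203191; exp(-qT) = 0.99600799
P = K * exp(-rT) * N(-d2) - S_0 * exp(-qT) * N(-d1)
N(-d1) = 0.53274336; N(-d2) = 0.62649489
P = 25.1500 * 0.99203191 * 0.62649489 - 23.8600 * 0.99600799 * 0.53274336 = 2.9703

Answer: Price = 2.9703


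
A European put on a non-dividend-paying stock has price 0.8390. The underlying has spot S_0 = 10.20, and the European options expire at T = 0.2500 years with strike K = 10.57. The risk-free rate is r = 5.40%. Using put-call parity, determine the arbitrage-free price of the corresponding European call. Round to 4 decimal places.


Answer: Call price = 0.6107

Derivation:
Put-call parity: C - P = S_0 * exp(-qT) - K * exp(-rT).
S_0 * exp(-qT) = 10.2000 * 1.00000000 = 10.20000000
K * exp(-rT) = 10.5700 * 0.98659072 = 10.42826387
C = P + S*exp(-qT) - K*exp(-rT)
C = 0.8390 + 10.20000000 - 10.42826387 = 0.6107


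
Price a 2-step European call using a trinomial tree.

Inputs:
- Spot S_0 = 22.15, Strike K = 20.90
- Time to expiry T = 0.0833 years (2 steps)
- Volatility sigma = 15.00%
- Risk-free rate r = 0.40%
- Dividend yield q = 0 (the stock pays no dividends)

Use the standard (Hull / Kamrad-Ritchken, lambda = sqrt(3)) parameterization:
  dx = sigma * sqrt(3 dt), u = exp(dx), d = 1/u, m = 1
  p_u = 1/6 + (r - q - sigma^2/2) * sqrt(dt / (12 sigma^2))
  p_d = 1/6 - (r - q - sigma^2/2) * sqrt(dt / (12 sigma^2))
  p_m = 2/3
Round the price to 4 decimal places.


Answer: Price = V(0,0) = 1.2851

Derivation:
dt = T/N = 0.041650; dx = sigma*sqrt(3*dt) = 0.053022
u = exp(dx) = 1.054453; d = 1/u = 0.948359
p_u = 0.163819, p_m = 0.666667, p_d = 0.169514
Discount per step: exp(-r*dt) = 0.999833
Stock lattice S(k, j) with j the centered position index:
  k=0: S(0,+0) = 22.1500
  k=1: S(1,-1) = 21.0061; S(1,+0) = 22.1500; S(1,+1) = 23.3561
  k=2: S(2,-2) = 19.9214; S(2,-1) = 21.0061; S(2,+0) = 22.1500; S(2,+1) = 23.3561; S(2,+2) = 24.6280
Terminal payoffs V(N, j) = max(S_T - K, 0):
  V(2,-2) = 0.000000; V(2,-1) = 0.106147; V(2,+0) = 1.250000; V(2,+1) = 2.456140; V(2,+2) = 3.727958
Backward induction: V(k, j) = exp(-r*dt) * [p_u * V(k+1, j+1) + p_m * V(k+1, j) + p_d * V(k+1, j-1)]
  V(1,-1) = exp(-r*dt) * [p_u*1.250000 + p_m*0.106147 + p_d*0.000000] = 0.275493
  V(1,+0) = exp(-r*dt) * [p_u*2.456140 + p_m*1.250000 + p_d*0.106147] = 1.253481
  V(1,+1) = exp(-r*dt) * [p_u*3.727958 + p_m*2.456140 + p_d*1.250000] = 2.459620
  V(0,+0) = exp(-r*dt) * [p_u*2.459620 + p_m*1.253481 + p_d*0.275493] = 1.285073


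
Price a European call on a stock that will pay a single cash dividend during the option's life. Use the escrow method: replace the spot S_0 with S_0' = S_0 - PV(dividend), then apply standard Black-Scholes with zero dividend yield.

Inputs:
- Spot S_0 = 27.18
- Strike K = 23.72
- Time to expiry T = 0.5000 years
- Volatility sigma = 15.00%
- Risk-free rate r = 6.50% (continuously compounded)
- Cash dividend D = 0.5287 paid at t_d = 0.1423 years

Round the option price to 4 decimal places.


PV(D) = D * exp(-r * t_d) = 0.5287 * 0.99079315 = 0.52383234
S_0' = S_0 - PV(D) = 27.1800 - 0.52383234 = 26.65616766
d1 = (ln(S_0'/K) + (r + sigma^2/2)*T) / (sigma*sqrt(T)) = 1.45972278
d2 = d1 - sigma*sqrt(T) = 1.35365677
exp(-rT) = 0.96802245
N(d1) = 0.92781686; N(d2) = 0.91207705
C = S_0' * N(d1) - K * exp(-rT) * N(d2) = 26.65616766 * 0.92781686 - 23.7200 * 0.96802245 * 0.91207705 = 3.7894

Answer: Price = 3.7894


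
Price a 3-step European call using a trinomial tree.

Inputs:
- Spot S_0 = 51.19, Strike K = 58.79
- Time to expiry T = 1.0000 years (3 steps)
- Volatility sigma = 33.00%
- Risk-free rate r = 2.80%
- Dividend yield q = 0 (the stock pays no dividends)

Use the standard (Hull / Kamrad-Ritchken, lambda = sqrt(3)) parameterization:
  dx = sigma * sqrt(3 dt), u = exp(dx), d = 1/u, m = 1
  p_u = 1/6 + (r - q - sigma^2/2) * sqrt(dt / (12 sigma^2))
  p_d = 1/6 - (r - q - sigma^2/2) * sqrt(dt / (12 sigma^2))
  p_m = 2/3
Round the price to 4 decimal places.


Answer: Price = V(0,0) = 4.7372

Derivation:
dt = T/N = 0.333333; dx = sigma*sqrt(3*dt) = 0.330000
u = exp(dx) = 1.390968; d = 1/u = 0.718924
p_u = 0.153308, p_m = 0.666667, p_d = 0.180025
Discount per step: exp(-r*dt) = 0.990710
Stock lattice S(k, j) with j the centered position index:
  k=0: S(0,+0) = 51.1900
  k=1: S(1,-1) = 36.8017; S(1,+0) = 51.1900; S(1,+1) = 71.2037
  k=2: S(2,-2) = 26.4576; S(2,-1) = 36.8017; S(2,+0) = 51.1900; S(2,+1) = 71.2037; S(2,+2) = 99.0420
  k=3: S(3,-3) = 19.0210; S(3,-2) = 26.4576; S(3,-1) = 36.8017; S(3,+0) = 51.1900; S(3,+1) = 71.2037; S(3,+2) = 99.0420; S(3,+3) = 137.7643
Terminal payoffs V(N, j) = max(S_T - K, 0):
  V(3,-3) = 0.000000; V(3,-2) = 0.000000; V(3,-1) = 0.000000; V(3,+0) = 0.000000; V(3,+1) = 12.413658; V(3,+2) = 40.252020; V(3,+3) = 78.974293
Backward induction: V(k, j) = exp(-r*dt) * [p_u * V(k+1, j+1) + p_m * V(k+1, j) + p_d * V(k+1, j-1)]
  V(2,-2) = exp(-r*dt) * [p_u*0.000000 + p_m*0.000000 + p_d*0.000000] = 0.000000
  V(2,-1) = exp(-r*dt) * [p_u*0.000000 + p_m*0.000000 + p_d*0.000000] = 0.000000
  V(2,+0) = exp(-r*dt) * [p_u*12.413658 + p_m*0.000000 + p_d*0.000000] = 1.885434
  V(2,+1) = exp(-r*dt) * [p_u*40.252020 + p_m*12.413658 + p_d*0.000000] = 14.312523
  V(2,+2) = exp(-r*dt) * [p_u*78.974293 + p_m*40.252020 + p_d*12.413658] = 40.794320
  V(1,-1) = exp(-r*dt) * [p_u*1.885434 + p_m*0.000000 + p_d*0.000000] = 0.286367
  V(1,+0) = exp(-r*dt) * [p_u*14.312523 + p_m*1.885434 + p_d*0.000000] = 3.419121
  V(1,+1) = exp(-r*dt) * [p_u*40.794320 + p_m*14.312523 + p_d*1.885434] = 15.985312
  V(0,+0) = exp(-r*dt) * [p_u*15.985312 + p_m*3.419121 + p_d*0.286367] = 4.737223


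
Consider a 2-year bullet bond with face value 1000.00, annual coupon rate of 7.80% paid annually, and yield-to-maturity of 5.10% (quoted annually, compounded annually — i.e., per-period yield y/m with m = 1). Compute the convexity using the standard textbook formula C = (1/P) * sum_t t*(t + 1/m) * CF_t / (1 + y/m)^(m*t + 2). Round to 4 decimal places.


Coupon per period c = face * coupon_rate / m = 78.000000
Periods per year m = 1; per-period yield y/m = 0.051000
Number of cashflows N = 2
Cashflows (t years, CF_t, discount factor 1/(1+y/m)^(m*t), PV):
  t = 1.0000: CF_t = 78.000000, DF = 0.951475, PV = 74.215033
  t = 2.0000: CF_t = 1078.000000, DF = 0.905304, PV = 975.918001
Price P = sum_t PV_t = 1050.133034
Convexity numerator sum_t t*(t + 1/m) * CF_t / (1+y/m)^(m*t + 2):
  t = 1.0000: term = 134.374373
  t = 2.0000: term = 5301.016391
Convexity = (1/P) * sum = 5435.390764 / 1050.133034 = 5.175907

Answer: Convexity = 5.1759


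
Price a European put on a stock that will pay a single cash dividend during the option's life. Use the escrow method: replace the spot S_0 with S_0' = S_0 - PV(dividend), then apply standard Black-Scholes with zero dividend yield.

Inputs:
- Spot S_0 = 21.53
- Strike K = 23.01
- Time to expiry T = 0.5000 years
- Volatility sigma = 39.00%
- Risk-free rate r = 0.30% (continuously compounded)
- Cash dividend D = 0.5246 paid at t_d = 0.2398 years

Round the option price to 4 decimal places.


Answer: Price = 3.5219

Derivation:
PV(D) = D * exp(-r * t_d) = 0.5246 * 0.99928086 = 0.52422274
S_0' = S_0 - PV(D) = 21.5300 - 0.52422274 = 21.00577726
d1 = (ln(S_0'/K) + (r + sigma^2/2)*T) / (sigma*sqrt(T)) = -0.18713453
d2 = d1 - sigma*sqrt(T) = -0.46290617
exp(-rT) = 0.99850112
N(-d1) = 0.57422242; N(-d2) = 0.67828419
P = K * exp(-rT) * N(-d2) - S_0' * N(-d1) = 23.0100 * 0.99850112 * 0.67828419 - 21.00577726 * 0.57422242 = 3.5219


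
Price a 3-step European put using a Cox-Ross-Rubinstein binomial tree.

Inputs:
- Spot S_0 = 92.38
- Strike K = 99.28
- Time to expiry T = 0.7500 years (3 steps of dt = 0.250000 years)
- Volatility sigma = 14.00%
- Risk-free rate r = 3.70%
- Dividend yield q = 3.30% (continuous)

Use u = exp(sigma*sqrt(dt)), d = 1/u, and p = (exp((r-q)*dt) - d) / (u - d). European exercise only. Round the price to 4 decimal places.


dt = T/N = 0.250000
u = exp(sigma*sqrt(dt)) = 1.072508; d = 1/u = 0.932394
p = (exp((r-q)*dt) - d) / (u - d) = 0.489648
Discount per step: exp(-r*dt) = 0.990793
Stock lattice S(k, i) with i counting down-moves:
  k=0: S(0,0) = 92.3800
  k=1: S(1,0) = 99.0783; S(1,1) = 86.1345
  k=2: S(2,0) = 106.2623; S(2,1) = 92.3800; S(2,2) = 80.3113
  k=3: S(3,0) = 113.9672; S(3,1) = 99.0783; S(3,2) = 86.1345; S(3,3) = 74.8818
Terminal payoffs V(N, i) = max(K - S_T, 0):
  V(3,0) = 0.000000; V(3,1) = 0.201694; V(3,2) = 13.145459; V(3,3) = 24.398227
Backward induction: V(k, i) = exp(-r*dt) * [p * V(k+1, i) + (1-p) * V(k+1, i+1)].
  V(2,0) = exp(-r*dt) * [p*0.000000 + (1-p)*0.201694] = 0.101987
  V(2,1) = exp(-r*dt) * [p*0.201694 + (1-p)*13.145459] = 6.744894
  V(2,2) = exp(-r*dt) * [p*13.145459 + (1-p)*24.398227] = 18.714423
  V(1,0) = exp(-r*dt) * [p*0.101987 + (1-p)*6.744894] = 3.460056
  V(1,1) = exp(-r*dt) * [p*6.744894 + (1-p)*18.714423] = 12.735223
  V(0,0) = exp(-r*dt) * [p*3.460056 + (1-p)*12.735223] = 8.118216

Answer: Price = V(0,0) = 8.1182


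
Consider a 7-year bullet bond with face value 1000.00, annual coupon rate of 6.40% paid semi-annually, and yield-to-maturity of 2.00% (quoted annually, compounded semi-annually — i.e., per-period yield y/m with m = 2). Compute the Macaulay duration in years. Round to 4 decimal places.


Answer: Macaulay duration = 5.9223 years

Derivation:
Coupon per period c = face * coupon_rate / m = 32.000000
Periods per year m = 2; per-period yield y/m = 0.010000
Number of cashflows N = 14
Cashflows (t years, CF_t, discount factor 1/(1+y/m)^(m*t), PV):
  t = 0.5000: CF_t = 32.000000, DF = 0.990099, PV = 31.683168
  t = 1.0000: CF_t = 32.000000, DF = 0.980296, PV = 31.369474
  t = 1.5000: CF_t = 32.000000, DF = 0.970590, PV = 31.058885
  t = 2.0000: CF_t = 32.000000, DF = 0.960980, PV = 30.751371
  t = 2.5000: CF_t = 32.000000, DF = 0.951466, PV = 30.446902
  t = 3.0000: CF_t = 32.000000, DF = 0.942045, PV = 30.145448
  t = 3.5000: CF_t = 32.000000, DF = 0.932718, PV = 29.846978
  t = 4.0000: CF_t = 32.000000, DF = 0.923483, PV = 29.551463
  t = 4.5000: CF_t = 32.000000, DF = 0.914340, PV = 29.258874
  t = 5.0000: CF_t = 32.000000, DF = 0.905287, PV = 28.969183
  t = 5.5000: CF_t = 32.000000, DF = 0.896324, PV = 28.682359
  t = 6.0000: CF_t = 32.000000, DF = 0.887449, PV = 28.398375
  t = 6.5000: CF_t = 32.000000, DF = 0.878663, PV = 28.117203
  t = 7.0000: CF_t = 1032.000000, DF = 0.869963, PV = 897.801785
Price P = sum_t PV_t = 1286.081467
Macaulay numerator sum_t t * PV_t:
  t * PV_t at t = 0.5000: 15.841584
  t * PV_t at t = 1.0000: 31.369474
  t * PV_t at t = 1.5000: 46.588327
  t * PV_t at t = 2.0000: 61.502742
  t * PV_t at t = 2.5000: 76.117255
  t * PV_t at t = 3.0000: 90.436343
  t * PV_t at t = 3.5000: 104.464422
  t * PV_t at t = 4.0000: 118.205852
  t * PV_t at t = 4.5000: 131.664935
  t * PV_t at t = 5.0000: 144.845913
  t * PV_t at t = 5.5000: 157.752974
  t * PV_t at t = 6.0000: 170.390251
  t * PV_t at t = 6.5000: 182.761821
  t * PV_t at t = 7.0000: 6284.612492
Macaulay duration D = (sum_t t * PV_t) / P = 7616.554385 / 1286.081467 = 5.922295


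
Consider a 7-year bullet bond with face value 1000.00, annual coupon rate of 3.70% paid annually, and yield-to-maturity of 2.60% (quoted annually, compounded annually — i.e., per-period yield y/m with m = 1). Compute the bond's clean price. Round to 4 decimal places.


Coupon per period c = face * coupon_rate / m = 37.000000
Periods per year m = 1; per-period yield y/m = 0.026000
Number of cashflows N = 7
Cashflows (t years, CF_t, discount factor 1/(1+y/m)^(m*t), PV):
  t = 1.0000: CF_t = 37.000000, DF = 0.974659, PV = 36.062378
  t = 2.0000: CF_t = 37.000000, DF = 0.949960, PV = 35.148517
  t = 3.0000: CF_t = 37.000000, DF = 0.925887, PV = 34.257814
  t = 4.0000: CF_t = 37.000000, DF = 0.902424, PV = 33.389682
  t = 5.0000: CF_t = 37.000000, DF = 0.879555, PV = 32.543550
  t = 6.0000: CF_t = 37.000000, DF = 0.857266, PV = 31.718859
  t = 7.0000: CF_t = 1037.000000, DF = 0.835542, PV = 866.457431
Price P = sum_t PV_t = 1069.578231

Answer: Price = 1069.5782


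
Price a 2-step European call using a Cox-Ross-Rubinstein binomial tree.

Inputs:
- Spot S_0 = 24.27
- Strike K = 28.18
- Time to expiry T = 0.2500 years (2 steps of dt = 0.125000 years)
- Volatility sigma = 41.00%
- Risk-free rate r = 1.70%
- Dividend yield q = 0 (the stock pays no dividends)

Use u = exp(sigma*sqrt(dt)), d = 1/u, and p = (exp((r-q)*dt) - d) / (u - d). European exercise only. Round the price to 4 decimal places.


Answer: Price = V(0,0) = 0.9399

Derivation:
dt = T/N = 0.125000
u = exp(sigma*sqrt(dt)) = 1.155990; d = 1/u = 0.865060
p = (exp((r-q)*dt) - d) / (u - d) = 0.471136
Discount per step: exp(-r*dt) = 0.997877
Stock lattice S(k, i) with i counting down-moves:
  k=0: S(0,0) = 24.2700
  k=1: S(1,0) = 28.0559; S(1,1) = 20.9950
  k=2: S(2,0) = 32.4323; S(2,1) = 24.2700; S(2,2) = 18.1619
Terminal payoffs V(N, i) = max(S_T - K, 0):
  V(2,0) = 4.252299; V(2,1) = 0.000000; V(2,2) = 0.000000
Backward induction: V(k, i) = exp(-r*dt) * [p * V(k+1, i) + (1-p) * V(k+1, i+1)].
  V(1,0) = exp(-r*dt) * [p*4.252299 + (1-p)*0.000000] = 1.999158
  V(1,1) = exp(-r*dt) * [p*0.000000 + (1-p)*0.000000] = 0.000000
  V(0,0) = exp(-r*dt) * [p*1.999158 + (1-p)*0.000000] = 0.939876


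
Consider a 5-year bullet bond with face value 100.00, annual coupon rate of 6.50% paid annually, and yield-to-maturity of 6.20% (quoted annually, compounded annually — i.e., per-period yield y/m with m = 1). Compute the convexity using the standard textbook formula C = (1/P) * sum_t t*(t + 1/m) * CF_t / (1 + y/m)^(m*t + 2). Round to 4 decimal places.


Coupon per period c = face * coupon_rate / m = 6.500000
Periods per year m = 1; per-period yield y/m = 0.062000
Number of cashflows N = 5
Cashflows (t years, CF_t, discount factor 1/(1+y/m)^(m*t), PV):
  t = 1.0000: CF_t = 6.500000, DF = 0.941620, PV = 6.120527
  t = 2.0000: CF_t = 6.500000, DF = 0.886647, PV = 5.763208
  t = 3.0000: CF_t = 6.500000, DF = 0.834885, PV = 5.426750
  t = 4.0000: CF_t = 6.500000, DF = 0.786144, PV = 5.109934
  t = 5.0000: CF_t = 106.500000, DF = 0.740248, PV = 78.836444
Price P = sum_t PV_t = 101.256863
Convexity numerator sum_t t*(t + 1/m) * CF_t / (1+y/m)^(m*t + 2):
  t = 1.0000: term = 10.853500
  t = 2.0000: term = 30.659604
  t = 3.0000: term = 57.739367
  t = 4.0000: term = 90.614198
  t = 5.0000: term = 2097.003934
Convexity = (1/P) * sum = 2286.870603 / 101.256863 = 22.584845

Answer: Convexity = 22.5848


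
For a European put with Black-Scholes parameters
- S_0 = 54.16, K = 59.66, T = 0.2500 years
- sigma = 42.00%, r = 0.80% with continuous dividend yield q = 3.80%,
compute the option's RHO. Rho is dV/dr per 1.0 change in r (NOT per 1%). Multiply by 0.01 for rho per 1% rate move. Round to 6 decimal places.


Answer: Rho = -10.809242

Derivation:
d1 = -0.3912816690; d2 = -0.6012816690
phi(d1) = 0.3695426181; exp(-qT) = 0.9905449824; exp(-rT) = 0.9980019987
N(-d2) = 0.7261738016
Rho = -K*T*exp(-rT)*N(-d2) = -59.6600 * 0.2500 * 0.9980019987 * 0.7261738016 = -10.809242


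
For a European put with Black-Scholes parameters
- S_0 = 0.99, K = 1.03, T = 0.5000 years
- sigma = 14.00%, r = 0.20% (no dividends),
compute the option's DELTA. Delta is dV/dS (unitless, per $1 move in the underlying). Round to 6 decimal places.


Answer: Delta = -0.633265

Derivation:
d1 = -0.3405137162; d2 = -0.4395086656
phi(d1) = 0.3764713506; exp(-qT) = 1.0000000000; exp(-rT) = 0.9990004998
N(-d1) = 0.6332651524
Delta = -exp(-qT) * N(-d1) = -1.0000000000 * 0.6332651524 = -0.633265
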